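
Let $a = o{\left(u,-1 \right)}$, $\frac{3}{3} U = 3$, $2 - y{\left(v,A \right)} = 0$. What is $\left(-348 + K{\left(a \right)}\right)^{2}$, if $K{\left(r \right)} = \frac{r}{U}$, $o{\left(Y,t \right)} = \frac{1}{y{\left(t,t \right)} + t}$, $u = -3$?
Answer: $\frac{1087849}{9} \approx 1.2087 \cdot 10^{5}$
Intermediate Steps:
$y{\left(v,A \right)} = 2$ ($y{\left(v,A \right)} = 2 - 0 = 2 + 0 = 2$)
$U = 3$
$o{\left(Y,t \right)} = \frac{1}{2 + t}$
$a = 1$ ($a = \frac{1}{2 - 1} = 1^{-1} = 1$)
$K{\left(r \right)} = \frac{r}{3}$
$\left(-348 + K{\left(a \right)}\right)^{2} = \left(-348 + \frac{1}{3} \cdot 1\right)^{2} = \left(-348 + \frac{1}{3}\right)^{2} = \left(- \frac{1043}{3}\right)^{2} = \frac{1087849}{9}$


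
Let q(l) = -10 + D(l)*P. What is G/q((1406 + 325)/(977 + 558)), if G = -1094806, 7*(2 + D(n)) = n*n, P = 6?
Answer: 9028632435725/172440242 ≈ 52358.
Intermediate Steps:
D(n) = -2 + n**2/7 (D(n) = -2 + (n*n)/7 = -2 + n**2/7)
q(l) = -22 + 6*l**2/7 (q(l) = -10 + (-2 + l**2/7)*6 = -10 + (-12 + 6*l**2/7) = -22 + 6*l**2/7)
G/q((1406 + 325)/(977 + 558)) = -1094806/(-22 + 6*((1406 + 325)/(977 + 558))**2/7) = -1094806/(-22 + 6*(1731/1535)**2/7) = -1094806/(-22 + (6/7)*(2996361/2356225)) = -1094806/(-22 + 17978166/16493575) = -1094806/(-344880484/16493575) = -1094806*(-16493575/344880484) = 9028632435725/172440242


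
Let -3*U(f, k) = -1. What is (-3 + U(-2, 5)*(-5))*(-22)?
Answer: 308/3 ≈ 102.67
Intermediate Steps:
U(f, k) = ⅓ (U(f, k) = -⅓*(-1) = ⅓)
(-3 + U(-2, 5)*(-5))*(-22) = (-3 + (⅓)*(-5))*(-22) = (-3 - 5/3)*(-22) = -14/3*(-22) = 308/3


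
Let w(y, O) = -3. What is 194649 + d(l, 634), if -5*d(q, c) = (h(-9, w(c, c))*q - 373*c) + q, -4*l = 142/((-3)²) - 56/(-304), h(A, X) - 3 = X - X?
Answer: 413732093/1710 ≈ 2.4195e+5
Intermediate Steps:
h(A, X) = 3 (h(A, X) = 3 + (X - X) = 3 + 0 = 3)
l = -5459/1368 (l = -(142/((-3)²) - 56/(-304))/4 = -(142/9 - 56*(-1/304))/4 = -(142*(⅑) + 7/38)/4 = -(142/9 + 7/38)/4 = -¼*5459/342 = -5459/1368 ≈ -3.9905)
d(q, c) = -4*q/5 + 373*c/5 (d(q, c) = -((3*q - 373*c) + q)/5 = -((-373*c + 3*q) + q)/5 = -(-373*c + 4*q)/5 = -4*q/5 + 373*c/5)
194649 + d(l, 634) = 194649 + (-⅘*(-5459/1368) + (373/5)*634) = 194649 + (5459/1710 + 236482/5) = 194649 + 80882303/1710 = 413732093/1710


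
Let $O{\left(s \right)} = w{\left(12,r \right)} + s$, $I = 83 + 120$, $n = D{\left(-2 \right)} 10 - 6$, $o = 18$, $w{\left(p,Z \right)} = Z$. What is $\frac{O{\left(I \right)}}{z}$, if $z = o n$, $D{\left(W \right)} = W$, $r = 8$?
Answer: $- \frac{211}{468} \approx -0.45085$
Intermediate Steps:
$n = -26$ ($n = \left(-2\right) 10 - 6 = -20 - 6 = -26$)
$I = 203$
$O{\left(s \right)} = 8 + s$
$z = -468$ ($z = 18 \left(-26\right) = -468$)
$\frac{O{\left(I \right)}}{z} = \frac{8 + 203}{-468} = 211 \left(- \frac{1}{468}\right) = - \frac{211}{468}$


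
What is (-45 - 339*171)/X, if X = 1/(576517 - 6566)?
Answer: -33065137314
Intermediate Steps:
X = 1/569951 ≈ 1.7545e-6
(-45 - 339*171)/X = (-45 - 339*171)/(1/569951) = (-45 - 57969)*569951 = -58014*569951 = -33065137314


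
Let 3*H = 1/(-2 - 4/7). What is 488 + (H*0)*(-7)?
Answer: 488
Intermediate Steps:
H = -7/54 (H = 1/(3*(-2 - 4/7)) = 1/(3*(-18/7)) = (1/3)*(-7/18) = -7/54 ≈ -0.12963)
488 + (H*0)*(-7) = 488 - 7/54*0*(-7) = 488 + 0*(-7) = 488 + 0 = 488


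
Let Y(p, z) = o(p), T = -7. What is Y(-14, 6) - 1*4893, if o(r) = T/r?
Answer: -9785/2 ≈ -4892.5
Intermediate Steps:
o(r) = -7/r
Y(p, z) = -7/p
Y(-14, 6) - 1*4893 = -7/(-14) - 1*4893 = -7*(-1/14) - 4893 = 1/2 - 4893 = -9785/2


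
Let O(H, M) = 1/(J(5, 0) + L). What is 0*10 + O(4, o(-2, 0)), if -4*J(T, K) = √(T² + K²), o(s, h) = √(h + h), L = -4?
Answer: -4/21 ≈ -0.19048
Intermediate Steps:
o(s, h) = √2*√h (o(s, h) = √(2*h) = √2*√h)
J(T, K) = -√(K² + T²)/4 (J(T, K) = -√(T² + K²)/4 = -√(K² + T²)/4)
O(H, M) = -4/21 (O(H, M) = 1/(-√(0² + 5²)/4 - 4) = 1/(-√(0 + 25)/4 - 4) = 1/(-√25/4 - 4) = 1/(-¼*5 - 4) = 1/(-5/4 - 4) = 1/(-21/4) = -4/21)
0*10 + O(4, o(-2, 0)) = 0*10 - 4/21 = 0 - 4/21 = -4/21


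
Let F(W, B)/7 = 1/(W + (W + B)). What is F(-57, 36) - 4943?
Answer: -385561/78 ≈ -4943.1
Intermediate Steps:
F(W, B) = 7/(B + 2*W) (F(W, B) = 7/(W + (W + B)) = 7/(W + (B + W)) = 7/(B + 2*W))
F(-57, 36) - 4943 = 7/(36 + 2*(-57)) - 4943 = 7/(36 - 114) - 4943 = 7/(-78) - 4943 = 7*(-1/78) - 4943 = -7/78 - 4943 = -385561/78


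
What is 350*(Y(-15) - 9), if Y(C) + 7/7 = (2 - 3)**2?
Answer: -3150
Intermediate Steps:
Y(C) = 0 (Y(C) = -1 + (2 - 3)**2 = -1 + (-1)**2 = -1 + 1 = 0)
350*(Y(-15) - 9) = 350*(0 - 9) = 350*(-9) = -3150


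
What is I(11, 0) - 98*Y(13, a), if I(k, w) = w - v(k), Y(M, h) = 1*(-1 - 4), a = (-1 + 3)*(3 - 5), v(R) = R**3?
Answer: -841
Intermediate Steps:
a = -4 (a = 2*(-2) = -4)
Y(M, h) = -5 (Y(M, h) = 1*(-5) = -5)
I(k, w) = w - k**3
I(11, 0) - 98*Y(13, a) = (0 - 1*11**3) - 98*(-5) = (0 - 1*1331) + 490 = (0 - 1331) + 490 = -1331 + 490 = -841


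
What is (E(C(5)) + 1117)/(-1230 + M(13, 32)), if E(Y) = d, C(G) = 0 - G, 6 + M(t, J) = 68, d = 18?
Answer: -1135/1168 ≈ -0.97175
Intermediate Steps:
M(t, J) = 62 (M(t, J) = -6 + 68 = 62)
C(G) = -G
E(Y) = 18
(E(C(5)) + 1117)/(-1230 + M(13, 32)) = (18 + 1117)/(-1230 + 62) = 1135/(-1168) = 1135*(-1/1168) = -1135/1168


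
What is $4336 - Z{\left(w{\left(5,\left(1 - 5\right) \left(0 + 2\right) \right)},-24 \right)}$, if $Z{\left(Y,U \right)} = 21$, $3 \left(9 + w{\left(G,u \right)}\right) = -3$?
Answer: $4315$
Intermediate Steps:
$w{\left(G,u \right)} = -10$ ($w{\left(G,u \right)} = -9 + \frac{1}{3} \left(-3\right) = -9 - 1 = -10$)
$4336 - Z{\left(w{\left(5,\left(1 - 5\right) \left(0 + 2\right) \right)},-24 \right)} = 4336 - 21 = 4315$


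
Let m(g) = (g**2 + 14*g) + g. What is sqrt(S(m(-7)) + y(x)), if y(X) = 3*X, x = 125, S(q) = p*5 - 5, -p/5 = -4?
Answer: sqrt(470) ≈ 21.679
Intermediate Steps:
p = 20 (p = -5*(-4) = 20)
m(g) = g**2 + 15*g
S(q) = 95 (S(q) = 20*5 - 5 = 100 - 5 = 95)
sqrt(S(m(-7)) + y(x)) = sqrt(95 + 3*125) = sqrt(95 + 375) = sqrt(470)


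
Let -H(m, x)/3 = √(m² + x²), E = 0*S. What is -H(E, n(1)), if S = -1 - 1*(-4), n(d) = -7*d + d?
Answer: 18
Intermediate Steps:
n(d) = -6*d
S = 3 (S = -1 + 4 = 3)
E = 0 (E = 0*3 = 0)
H(m, x) = -3*√(m² + x²)
-H(E, n(1)) = -(-3)*√(0² + (-6*1)²) = -(-3)*√(0 + (-6)²) = -(-3)*√(0 + 36) = -(-3)*√36 = -(-3)*6 = -1*(-18) = 18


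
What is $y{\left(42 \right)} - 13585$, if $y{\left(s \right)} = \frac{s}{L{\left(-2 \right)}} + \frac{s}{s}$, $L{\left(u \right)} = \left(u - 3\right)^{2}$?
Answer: $- \frac{339558}{25} \approx -13582.0$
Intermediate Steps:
$L{\left(u \right)} = \left(-3 + u\right)^{2}$
$y{\left(s \right)} = 1 + \frac{s}{25}$ ($y{\left(s \right)} = \frac{s}{\left(-3 - 2\right)^{2}} + \frac{s}{s} = \frac{s}{\left(-5\right)^{2}} + 1 = \frac{s}{25} + 1 = 1 + \frac{s}{25}$)
$y{\left(42 \right)} - 13585 = \left(1 + \frac{1}{25} \cdot 42\right) - 13585 = \left(1 + \frac{42}{25}\right) - 13585 = \frac{67}{25} - 13585 = - \frac{339558}{25}$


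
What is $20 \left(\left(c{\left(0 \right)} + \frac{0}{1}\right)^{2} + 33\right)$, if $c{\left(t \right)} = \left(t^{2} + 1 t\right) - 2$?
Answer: $740$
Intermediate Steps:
$c{\left(t \right)} = -2 + t + t^{2}$ ($c{\left(t \right)} = \left(t^{2} + t\right) - 2 = \left(t + t^{2}\right) - 2 = -2 + t + t^{2}$)
$20 \left(\left(c{\left(0 \right)} + \frac{0}{1}\right)^{2} + 33\right) = 20 \left(\left(\left(-2 + 0 + 0^{2}\right) + \frac{0}{1}\right)^{2} + 33\right) = 20 \left(\left(\left(-2 + 0 + 0\right) + 0 \cdot 1\right)^{2} + 33\right) = 20 \left(\left(-2 + 0\right)^{2} + 33\right) = 20 \left(\left(-2\right)^{2} + 33\right) = 20 \left(4 + 33\right) = 20 \cdot 37 = 740$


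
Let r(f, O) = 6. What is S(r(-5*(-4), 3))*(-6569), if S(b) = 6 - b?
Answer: 0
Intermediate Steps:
S(r(-5*(-4), 3))*(-6569) = (6 - 1*6)*(-6569) = (6 - 6)*(-6569) = 0*(-6569) = 0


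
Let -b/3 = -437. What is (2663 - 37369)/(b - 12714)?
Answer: 4958/1629 ≈ 3.0436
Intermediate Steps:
b = 1311 (b = -3*(-437) = 1311)
(2663 - 37369)/(b - 12714) = (2663 - 37369)/(1311 - 12714) = -34706/(-11403) = -34706*(-1/11403) = 4958/1629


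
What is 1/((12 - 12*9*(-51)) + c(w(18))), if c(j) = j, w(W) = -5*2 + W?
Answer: 1/5528 ≈ 0.00018090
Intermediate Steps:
w(W) = -10 + W
1/((12 - 12*9*(-51)) + c(w(18))) = 1/((12 - 12*9*(-51)) + (-10 + 18)) = 1/((12 - 108*(-51)) + 8) = 1/((12 + 5508) + 8) = 1/(5520 + 8) = 1/5528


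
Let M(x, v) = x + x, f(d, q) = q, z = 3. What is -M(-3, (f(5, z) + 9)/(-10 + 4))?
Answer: 6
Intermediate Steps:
M(x, v) = 2*x
-M(-3, (f(5, z) + 9)/(-10 + 4)) = -2*(-3) = -1*(-6) = 6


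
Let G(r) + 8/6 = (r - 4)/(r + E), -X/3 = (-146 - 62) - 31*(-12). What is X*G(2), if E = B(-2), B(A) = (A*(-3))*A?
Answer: 2788/5 ≈ 557.60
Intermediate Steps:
B(A) = -3*A² (B(A) = (-3*A)*A = -3*A²)
E = -12 (E = -3*(-2)² = -3*4 = -12)
X = -492 (X = -3*((-146 - 62) - 31*(-12)) = -3*(-208 + 372) = -3*164 = -492)
G(r) = -4/3 + (-4 + r)/(-12 + r) (G(r) = -4/3 + (r - 4)/(r - 12) = -4/3 + (-4 + r)/(-12 + r))
X*G(2) = -164*(36 - 1*2)/(-12 + 2) = -164*(36 - 2)/(-10) = -164*(-1)*34/10 = -492*(-17/15) = 2788/5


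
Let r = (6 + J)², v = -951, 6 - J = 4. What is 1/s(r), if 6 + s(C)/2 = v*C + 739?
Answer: -1/120262 ≈ -8.3152e-6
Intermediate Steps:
J = 2 (J = 6 - 1*4 = 6 - 4 = 2)
r = 64 (r = (6 + 2)² = 8² = 64)
s(C) = 1466 - 1902*C (s(C) = -12 + 2*(-951*C + 739) = -12 + 2*(739 - 951*C) = -12 + (1478 - 1902*C) = 1466 - 1902*C)
1/s(r) = 1/(1466 - 1902*64) = 1/(1466 - 121728) = 1/(-120262) = -1/120262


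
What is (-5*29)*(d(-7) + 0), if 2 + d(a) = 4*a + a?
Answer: 5365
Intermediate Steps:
d(a) = -2 + 5*a (d(a) = -2 + (4*a + a) = -2 + 5*a)
(-5*29)*(d(-7) + 0) = (-5*29)*((-2 + 5*(-7)) + 0) = -145*((-2 - 35) + 0) = -145*(-37 + 0) = -145*(-37) = 5365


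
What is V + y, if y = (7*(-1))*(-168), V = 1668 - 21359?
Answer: -18515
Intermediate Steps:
V = -19691
y = 1176 (y = -7*(-168) = 1176)
V + y = -19691 + 1176 = -18515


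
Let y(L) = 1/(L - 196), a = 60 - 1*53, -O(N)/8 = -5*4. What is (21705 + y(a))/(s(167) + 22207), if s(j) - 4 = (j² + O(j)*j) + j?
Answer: 4102244/14550543 ≈ 0.28193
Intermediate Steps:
O(N) = 160 (O(N) = -(-40)*4 = -8*(-20) = 160)
a = 7 (a = 60 - 53 = 7)
y(L) = 1/(-196 + L)
s(j) = 4 + j² + 161*j (s(j) = 4 + ((j² + 160*j) + j) = 4 + (j² + 161*j) = 4 + j² + 161*j)
(21705 + y(a))/(s(167) + 22207) = (21705 + 1/(-196 + 7))/((4 + 167² + 161*167) + 22207) = (21705 + 1/(-189))/((4 + 27889 + 26887) + 22207) = (21705 - 1/189)/(54780 + 22207) = (4102244/189)/76987 = (4102244/189)*(1/76987) = 4102244/14550543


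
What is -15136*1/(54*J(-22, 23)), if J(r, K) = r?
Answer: 344/27 ≈ 12.741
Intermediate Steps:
-15136*1/(54*J(-22, 23)) = -15136/((18*3)*(-22)) = -15136/(54*(-22)) = -15136/(-1188) = -15136*(-1/1188) = 344/27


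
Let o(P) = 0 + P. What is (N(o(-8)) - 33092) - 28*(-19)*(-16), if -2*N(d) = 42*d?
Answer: -41436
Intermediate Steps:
o(P) = P
N(d) = -21*d
(N(o(-8)) - 33092) - 28*(-19)*(-16) = (-21*(-8) - 33092) - 28*(-19)*(-16) = (168 - 33092) + 532*(-16) = -32924 - 8512 = -41436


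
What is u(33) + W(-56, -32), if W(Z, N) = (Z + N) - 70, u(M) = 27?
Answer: -131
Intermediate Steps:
W(Z, N) = -70 + N + Z (W(Z, N) = (N + Z) - 70 = -70 + N + Z)
u(33) + W(-56, -32) = 27 + (-70 - 32 - 56) = 27 - 158 = -131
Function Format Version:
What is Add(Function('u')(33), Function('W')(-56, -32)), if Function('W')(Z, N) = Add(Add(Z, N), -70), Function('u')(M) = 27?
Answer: -131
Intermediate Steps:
Function('W')(Z, N) = Add(-70, N, Z) (Function('W')(Z, N) = Add(Add(N, Z), -70) = Add(-70, N, Z))
Add(Function('u')(33), Function('W')(-56, -32)) = Add(27, Add(-70, -32, -56)) = Add(27, -158) = -131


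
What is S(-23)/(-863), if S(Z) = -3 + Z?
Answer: 26/863 ≈ 0.030127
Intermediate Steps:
S(-23)/(-863) = (-3 - 23)/(-863) = -26*(-1/863) = 26/863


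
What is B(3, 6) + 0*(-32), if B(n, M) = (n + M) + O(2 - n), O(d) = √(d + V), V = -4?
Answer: 9 + I*√5 ≈ 9.0 + 2.2361*I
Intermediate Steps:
O(d) = √(-4 + d) (O(d) = √(d - 4) = √(-4 + d))
B(n, M) = M + n + √(-2 - n) (B(n, M) = (n + M) + √(-4 + (2 - n)) = (M + n) + √(-2 - n) = M + n + √(-2 - n))
B(3, 6) + 0*(-32) = (6 + 3 + √(-2 - 1*3)) + 0*(-32) = (6 + 3 + √(-2 - 3)) + 0 = (6 + 3 + √(-5)) + 0 = (6 + 3 + I*√5) + 0 = (9 + I*√5) + 0 = 9 + I*√5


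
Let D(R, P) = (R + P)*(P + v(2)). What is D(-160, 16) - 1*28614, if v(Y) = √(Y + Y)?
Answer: -31206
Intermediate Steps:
v(Y) = √2*√Y (v(Y) = √(2*Y) = √2*√Y)
D(R, P) = (2 + P)*(P + R) (D(R, P) = (R + P)*(P + √2*√2) = (P + R)*(P + 2) = (P + R)*(2 + P) = (2 + P)*(P + R))
D(-160, 16) - 1*28614 = (16² + 2*16 + 2*(-160) + 16*(-160)) - 1*28614 = (256 + 32 - 320 - 2560) - 28614 = -2592 - 28614 = -31206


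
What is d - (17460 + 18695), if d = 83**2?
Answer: -29266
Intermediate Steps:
d = 6889
d - (17460 + 18695) = 6889 - (17460 + 18695) = 6889 - 1*36155 = 6889 - 36155 = -29266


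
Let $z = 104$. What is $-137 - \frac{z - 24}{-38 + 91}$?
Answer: $- \frac{7341}{53} \approx -138.51$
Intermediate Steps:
$-137 - \frac{z - 24}{-38 + 91} = -137 - \frac{104 - 24}{-38 + 91} = -137 - \frac{80}{53} = - \frac{7341}{53}$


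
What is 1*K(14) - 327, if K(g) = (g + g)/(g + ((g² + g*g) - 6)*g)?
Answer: -126547/387 ≈ -326.99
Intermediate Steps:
K(g) = 2*g/(g + g*(-6 + 2*g²)) (K(g) = (2*g)/(g + ((g² + g²) - 6)*g) = (2*g)/(g + (2*g² - 6)*g) = (2*g)/(g + (-6 + 2*g²)*g) = (2*g)/(g + g*(-6 + 2*g²)) = 2*g/(g + g*(-6 + 2*g²)))
1*K(14) - 327 = 1*(2/(-5 + 2*14²)) - 327 = 1*(2/(-5 + 2*196)) - 327 = 1*(2/(-5 + 392)) - 327 = 1*(2/387) - 327 = 2/387 - 327 = -126547/387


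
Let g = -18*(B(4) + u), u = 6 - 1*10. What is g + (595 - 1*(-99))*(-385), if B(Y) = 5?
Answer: -267208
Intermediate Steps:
u = -4 (u = 6 - 10 = -4)
g = -18 (g = -18*(5 - 4) = -18*1 = -18)
g + (595 - 1*(-99))*(-385) = -18 + (595 - 1*(-99))*(-385) = -18 + (595 + 99)*(-385) = -18 + 694*(-385) = -18 - 267190 = -267208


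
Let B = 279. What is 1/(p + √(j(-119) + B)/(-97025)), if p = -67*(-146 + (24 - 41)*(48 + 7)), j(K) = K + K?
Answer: 681816959216875/49381956905200605584 + 97025*√41/49381956905200605584 ≈ 1.3807e-5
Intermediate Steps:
j(K) = 2*K
p = 72427 (p = -67*(-146 - 17*55) = -67*(-146 - 935) = -67*(-1081) = 72427)
1/(p + √(j(-119) + B)/(-97025)) = 1/(72427 + √(2*(-119) + 279)/(-97025)) = 1/(72427 + √(-238 + 279)*(-1/97025)) = 1/(72427 + √41*(-1/97025)) = 1/(72427 - √41/97025)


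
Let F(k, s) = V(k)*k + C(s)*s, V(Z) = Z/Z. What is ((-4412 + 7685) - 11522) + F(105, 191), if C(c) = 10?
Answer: -6234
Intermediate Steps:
V(Z) = 1
F(k, s) = k + 10*s (F(k, s) = 1*k + 10*s = k + 10*s)
((-4412 + 7685) - 11522) + F(105, 191) = ((-4412 + 7685) - 11522) + (105 + 10*191) = (3273 - 11522) + (105 + 1910) = -8249 + 2015 = -6234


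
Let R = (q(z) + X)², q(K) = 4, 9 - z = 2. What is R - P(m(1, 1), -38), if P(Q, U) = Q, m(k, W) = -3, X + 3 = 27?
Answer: 787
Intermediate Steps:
X = 24 (X = -3 + 27 = 24)
z = 7 (z = 9 - 1*2 = 9 - 2 = 7)
R = 784 (R = (4 + 24)² = 28² = 784)
R - P(m(1, 1), -38) = 784 - 1*(-3) = 784 + 3 = 787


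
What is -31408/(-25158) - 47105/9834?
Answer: -48677851/13744654 ≈ -3.5416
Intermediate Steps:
-31408/(-25158) - 47105/9834 = -31408*(-1/25158) - 47105*1/9834 = 15704/12579 - 47105/9834 = -48677851/13744654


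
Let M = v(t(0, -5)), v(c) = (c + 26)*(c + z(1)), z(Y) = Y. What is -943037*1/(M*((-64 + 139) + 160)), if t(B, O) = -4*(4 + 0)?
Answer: 943037/35250 ≈ 26.753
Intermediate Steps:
t(B, O) = -16 (t(B, O) = -4*4 = -16)
v(c) = (1 + c)*(26 + c) (v(c) = (c + 26)*(c + 1) = (26 + c)*(1 + c) = (1 + c)*(26 + c))
M = -150 (M = 26 + (-16)² + 27*(-16) = 26 + 256 - 432 = -150)
-943037*1/(M*((-64 + 139) + 160)) = -943037*(-1/(150*((-64 + 139) + 160))) = -943037*(-1/(150*(75 + 160))) = -943037/((-150*235)) = -943037/(-35250) = -943037*(-1/35250) = 943037/35250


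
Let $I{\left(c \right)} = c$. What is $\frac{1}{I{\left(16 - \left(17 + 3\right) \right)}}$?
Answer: $- \frac{1}{4} \approx -0.25$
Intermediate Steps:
$\frac{1}{I{\left(16 - \left(17 + 3\right) \right)}} = \frac{1}{16 - \left(17 + 3\right)} = \frac{1}{16 - 20} = \frac{1}{-4} = - \frac{1}{4}$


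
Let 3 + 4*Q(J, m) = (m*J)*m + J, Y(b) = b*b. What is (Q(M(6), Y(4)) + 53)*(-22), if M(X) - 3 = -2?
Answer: -2563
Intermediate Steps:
Y(b) = b**2
M(X) = 1 (M(X) = 3 - 2 = 1)
Q(J, m) = -3/4 + J/4 + J*m**2/4 (Q(J, m) = -3/4 + ((m*J)*m + J)/4 = -3/4 + ((J*m)*m + J)/4 = -3/4 + (J*m**2 + J)/4 = -3/4 + (J + J*m**2)/4 = -3/4 + (J/4 + J*m**2/4) = -3/4 + J/4 + J*m**2/4)
(Q(M(6), Y(4)) + 53)*(-22) = ((-3/4 + (1/4)*1 + (1/4)*1*(4**2)**2) + 53)*(-22) = ((-3/4 + 1/4 + (1/4)*1*16**2) + 53)*(-22) = ((-3/4 + 1/4 + (1/4)*1*256) + 53)*(-22) = ((-3/4 + 1/4 + 64) + 53)*(-22) = (127/2 + 53)*(-22) = (233/2)*(-22) = -2563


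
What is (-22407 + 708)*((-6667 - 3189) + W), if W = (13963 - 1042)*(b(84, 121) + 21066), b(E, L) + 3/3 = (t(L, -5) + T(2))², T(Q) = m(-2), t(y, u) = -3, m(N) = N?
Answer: -5912848043766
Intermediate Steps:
T(Q) = -2
b(E, L) = 24 (b(E, L) = -1 + (-3 - 2)² = -1 + (-5)² = -1 + 25 = 24)
W = 272503890 (W = (13963 - 1042)*(24 + 21066) = 12921*21090 = 272503890)
(-22407 + 708)*((-6667 - 3189) + W) = (-22407 + 708)*((-6667 - 3189) + 272503890) = -21699*(-9856 + 272503890) = -21699*272494034 = -5912848043766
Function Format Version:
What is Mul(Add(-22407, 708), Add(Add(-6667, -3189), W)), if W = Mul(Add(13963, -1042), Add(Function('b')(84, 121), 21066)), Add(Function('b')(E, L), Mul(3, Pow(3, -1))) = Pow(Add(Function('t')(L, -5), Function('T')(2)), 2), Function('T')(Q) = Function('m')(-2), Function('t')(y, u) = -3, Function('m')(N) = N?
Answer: -5912848043766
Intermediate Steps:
Function('T')(Q) = -2
Function('b')(E, L) = 24 (Function('b')(E, L) = Add(-1, Pow(Add(-3, -2), 2)) = Add(-1, Pow(-5, 2)) = Add(-1, 25) = 24)
W = 272503890 (W = Mul(Add(13963, -1042), Add(24, 21066)) = Mul(12921, 21090) = 272503890)
Mul(Add(-22407, 708), Add(Add(-6667, -3189), W)) = Mul(Add(-22407, 708), Add(Add(-6667, -3189), 272503890)) = Mul(-21699, Add(-9856, 272503890)) = Mul(-21699, 272494034) = -5912848043766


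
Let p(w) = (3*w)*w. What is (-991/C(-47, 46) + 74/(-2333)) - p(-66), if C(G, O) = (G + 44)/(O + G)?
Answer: -93775157/6999 ≈ -13398.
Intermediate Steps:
p(w) = 3*w**2
C(G, O) = (44 + G)/(G + O)
(-991/C(-47, 46) + 74/(-2333)) - p(-66) = (-991*(-47 + 46)/(44 - 47) + 74/(-2333)) - 3*(-66)**2 = (-991/(-3/(-1)) + 74*(-1/2333)) - 3*4356 = (-991/((-1*(-3))) - 74/2333) - 1*13068 = (-991/3 - 74/2333) - 13068 = -2312225/6999 - 13068 = -93775157/6999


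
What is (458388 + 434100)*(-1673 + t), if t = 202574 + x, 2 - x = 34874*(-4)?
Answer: 303802022712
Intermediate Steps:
x = 139498 (x = 2 - 34874*(-4) = 2 - 1*(-139496) = 2 + 139496 = 139498)
t = 342072 (t = 202574 + 139498 = 342072)
(458388 + 434100)*(-1673 + t) = (458388 + 434100)*(-1673 + 342072) = 892488*340399 = 303802022712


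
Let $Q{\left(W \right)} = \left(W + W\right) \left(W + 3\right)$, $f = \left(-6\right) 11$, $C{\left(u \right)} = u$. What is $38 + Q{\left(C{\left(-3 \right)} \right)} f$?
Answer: $38$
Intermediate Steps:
$f = -66$
$Q{\left(W \right)} = 2 W \left(3 + W\right)$
$38 + Q{\left(C{\left(-3 \right)} \right)} f = 38 + 2 \left(-3\right) \left(3 - 3\right) \left(-66\right) = 38 + 2 \left(-3\right) 0 \left(-66\right) = 38 + 0 \left(-66\right) = 38 + 0 = 38$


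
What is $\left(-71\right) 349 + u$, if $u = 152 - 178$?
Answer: $-24805$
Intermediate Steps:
$u = -26$ ($u = 152 - 178 = -26$)
$\left(-71\right) 349 + u = \left(-71\right) 349 - 26 = -24779 - 26 = -24805$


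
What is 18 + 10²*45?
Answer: 4518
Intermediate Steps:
18 + 10²*45 = 18 + 100*45 = 18 + 4500 = 4518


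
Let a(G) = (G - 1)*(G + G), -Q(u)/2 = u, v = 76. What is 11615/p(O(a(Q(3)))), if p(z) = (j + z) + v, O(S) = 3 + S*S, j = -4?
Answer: 11615/7131 ≈ 1.6288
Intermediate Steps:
Q(u) = -2*u
a(G) = 2*G*(-1 + G) (a(G) = (-1 + G)*(2*G) = 2*G*(-1 + G))
O(S) = 3 + S**2
p(z) = 72 + z (p(z) = (-4 + z) + 76 = 72 + z)
11615/p(O(a(Q(3)))) = 11615/(72 + (3 + (2*(-2*3)*(-1 - 2*3))**2)) = 11615/(72 + (3 + (2*(-6)*(-1 - 6))**2)) = 11615/(72 + (3 + (2*(-6)*(-7))**2)) = 11615/(72 + (3 + 84**2)) = 11615/(72 + (3 + 7056)) = 11615/(72 + 7059) = 11615/7131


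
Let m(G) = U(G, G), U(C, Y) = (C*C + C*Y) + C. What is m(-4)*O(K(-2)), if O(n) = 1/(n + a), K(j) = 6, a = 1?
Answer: 4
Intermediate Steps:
U(C, Y) = C + C² + C*Y (U(C, Y) = (C² + C*Y) + C = C + C² + C*Y)
m(G) = G*(1 + 2*G) (m(G) = G*(1 + G + G) = G*(1 + 2*G))
O(n) = 1/(1 + n) (O(n) = 1/(n + 1) = 1/(1 + n))
m(-4)*O(K(-2)) = (-4*(1 + 2*(-4)))/(1 + 6) = -4*(1 - 8)/7 = -4*(-7)*(⅐) = 28*(⅐) = 4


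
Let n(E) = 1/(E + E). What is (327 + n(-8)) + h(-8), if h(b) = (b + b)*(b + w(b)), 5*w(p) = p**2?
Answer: 20011/80 ≈ 250.14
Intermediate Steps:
n(E) = 1/(2*E)
w(p) = p**2/5
h(b) = 2*b*(b + b**2/5) (h(b) = (b + b)*(b + b**2/5) = (2*b)*(b + b**2/5) = 2*b*(b + b**2/5))
(327 + n(-8)) + h(-8) = (327 + (1/2)/(-8)) + (2/5)*(-8)**2*(5 - 8) = (327 + (1/2)*(-1/8)) + (2/5)*64*(-3) = (327 - 1/16) - 384/5 = 5231/16 - 384/5 = 20011/80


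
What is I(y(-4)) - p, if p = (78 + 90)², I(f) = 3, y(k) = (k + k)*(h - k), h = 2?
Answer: -28221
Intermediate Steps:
y(k) = 2*k*(2 - k) (y(k) = (k + k)*(2 - k) = (2*k)*(2 - k) = 2*k*(2 - k))
p = 28224 (p = 168² = 28224)
I(y(-4)) - p = 3 - 1*28224 = 3 - 28224 = -28221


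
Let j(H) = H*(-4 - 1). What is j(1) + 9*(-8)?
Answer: -77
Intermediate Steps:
j(H) = -5*H (j(H) = H*(-5) = -5*H)
j(1) + 9*(-8) = -5*1 + 9*(-8) = -5 - 72 = -77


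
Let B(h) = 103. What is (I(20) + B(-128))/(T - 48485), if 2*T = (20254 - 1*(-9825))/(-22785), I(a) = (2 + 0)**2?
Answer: -696570/315641647 ≈ -0.0022068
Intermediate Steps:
I(a) = 4 (I(a) = 2**2 = 4)
T = -4297/6510 (T = ((20254 - 1*(-9825))/(-22785))/2 = ((20254 + 9825)*(-1/22785))/2 = (30079*(-1/22785))/2 = (1/2)*(-4297/3255) = -4297/6510 ≈ -0.66006)
(I(20) + B(-128))/(T - 48485) = (4 + 103)/(-4297/6510 - 48485) = 107/(-315641647/6510) = 107*(-6510/315641647) = -696570/315641647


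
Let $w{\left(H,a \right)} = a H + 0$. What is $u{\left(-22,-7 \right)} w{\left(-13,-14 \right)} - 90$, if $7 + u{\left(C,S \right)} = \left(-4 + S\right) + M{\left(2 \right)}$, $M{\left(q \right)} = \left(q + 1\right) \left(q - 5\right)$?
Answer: $-5004$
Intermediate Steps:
$M{\left(q \right)} = \left(1 + q\right) \left(-5 + q\right)$
$u{\left(C,S \right)} = -20 + S$ ($u{\left(C,S \right)} = -7 + \left(\left(-4 + S\right) - \left(13 - 4\right)\right) = -7 + \left(\left(-4 + S\right) - 9\right) = -7 + \left(-13 + S\right) = -20 + S$)
$w{\left(H,a \right)} = H a$ ($w{\left(H,a \right)} = H a + 0 = H a$)
$u{\left(-22,-7 \right)} w{\left(-13,-14 \right)} - 90 = \left(-20 - 7\right) \left(\left(-13\right) \left(-14\right)\right) - 90 = \left(-27\right) 182 - 90 = -4914 - 90 = -5004$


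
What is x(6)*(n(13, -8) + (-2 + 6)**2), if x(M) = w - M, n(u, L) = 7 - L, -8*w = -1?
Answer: -1457/8 ≈ -182.13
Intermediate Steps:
w = 1/8 (w = -1/8*(-1) = 1/8 ≈ 0.12500)
x(M) = 1/8 - M
x(6)*(n(13, -8) + (-2 + 6)**2) = (1/8 - 1*6)*((7 - 1*(-8)) + (-2 + 6)**2) = (1/8 - 6)*((7 + 8) + 4**2) = -47*(15 + 16)/8 = -47/8*31 = -1457/8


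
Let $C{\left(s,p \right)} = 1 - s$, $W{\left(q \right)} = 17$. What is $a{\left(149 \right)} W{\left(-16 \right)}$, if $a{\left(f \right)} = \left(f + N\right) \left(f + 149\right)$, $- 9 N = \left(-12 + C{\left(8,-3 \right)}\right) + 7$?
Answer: $\frac{2284766}{3} \approx 7.6159 \cdot 10^{5}$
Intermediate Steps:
$N = \frac{4}{3}$ ($N = - \frac{\left(-12 + \left(1 - 8\right)\right) + 7}{9} = - \frac{\left(-12 - 7\right) + 7}{9} = - \frac{-19 + 7}{9} = \left(- \frac{1}{9}\right) \left(-12\right) = \frac{4}{3} \approx 1.3333$)
$a{\left(f \right)} = \left(149 + f\right) \left(\frac{4}{3} + f\right)$ ($a{\left(f \right)} = \left(f + \frac{4}{3}\right) \left(f + 149\right) = \left(\frac{4}{3} + f\right) \left(149 + f\right) = \left(149 + f\right) \left(\frac{4}{3} + f\right)$)
$a{\left(149 \right)} W{\left(-16 \right)} = \left(\frac{596}{3} + 149^{2} + \frac{451}{3} \cdot 149\right) 17 = \left(\frac{596}{3} + 22201 + \frac{67199}{3}\right) 17 = \frac{134398}{3} \cdot 17 = \frac{2284766}{3}$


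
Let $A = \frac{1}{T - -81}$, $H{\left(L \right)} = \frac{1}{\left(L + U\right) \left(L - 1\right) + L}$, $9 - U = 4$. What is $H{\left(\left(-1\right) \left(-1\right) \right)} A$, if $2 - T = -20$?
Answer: $\frac{1}{103} \approx 0.0097087$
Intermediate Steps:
$T = 22$ ($T = 2 - -20 = 2 + 20 = 22$)
$U = 5$ ($U = 9 - 4 = 5$)
$H{\left(L \right)} = \frac{1}{L + \left(-1 + L\right) \left(5 + L\right)}$ ($H{\left(L \right)} = \frac{1}{\left(L + 5\right) \left(L - 1\right) + L} = \frac{1}{\left(5 + L\right) \left(-1 + L\right) + L} = \frac{1}{\left(-1 + L\right) \left(5 + L\right) + L} = \frac{1}{L + \left(-1 + L\right) \left(5 + L\right)}$)
$A = \frac{1}{103}$ ($A = \frac{1}{22 - -81} = \frac{1}{22 + 81} = \frac{1}{103} \approx 0.0097087$)
$H{\left(\left(-1\right) \left(-1\right) \right)} A = \frac{1}{-5 + \left(\left(-1\right) \left(-1\right)\right)^{2} + 5 \left(\left(-1\right) \left(-1\right)\right)} \frac{1}{103} = \frac{1}{-5 + 1^{2} + 5 \cdot 1} \cdot \frac{1}{103} = \frac{1}{-5 + 1 + 5} \cdot \frac{1}{103} = 1^{-1} \cdot \frac{1}{103} = 1 \cdot \frac{1}{103} = \frac{1}{103}$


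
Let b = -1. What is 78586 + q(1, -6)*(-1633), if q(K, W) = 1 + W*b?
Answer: 67155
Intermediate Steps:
q(K, W) = 1 - W (q(K, W) = 1 + W*(-1) = 1 - W)
78586 + q(1, -6)*(-1633) = 78586 + (1 - 1*(-6))*(-1633) = 78586 + (1 + 6)*(-1633) = 78586 + 7*(-1633) = 78586 - 11431 = 67155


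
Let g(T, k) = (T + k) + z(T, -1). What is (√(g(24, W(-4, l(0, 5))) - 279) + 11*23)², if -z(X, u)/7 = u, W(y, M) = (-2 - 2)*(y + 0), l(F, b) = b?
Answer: 63777 + 1012*I*√58 ≈ 63777.0 + 7707.2*I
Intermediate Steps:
W(y, M) = -4*y
z(X, u) = -7*u
g(T, k) = 7 + T + k (g(T, k) = (T + k) - 7*(-1) = (T + k) + 7 = 7 + T + k)
(√(g(24, W(-4, l(0, 5))) - 279) + 11*23)² = (√((7 + 24 - 4*(-4)) - 279) + 11*23)² = (√((7 + 24 + 16) - 279) + 253)² = (√(47 - 279) + 253)² = (√(-232) + 253)² = (2*I*√58 + 253)² = (253 + 2*I*√58)²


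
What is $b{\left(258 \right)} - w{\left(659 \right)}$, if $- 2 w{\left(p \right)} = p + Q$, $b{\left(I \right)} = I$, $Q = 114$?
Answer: $\frac{1289}{2} \approx 644.5$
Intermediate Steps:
$w{\left(p \right)} = -57 - \frac{p}{2}$ ($w{\left(p \right)} = - \frac{p + 114}{2} = - \frac{114 + p}{2} = -57 - \frac{p}{2}$)
$b{\left(258 \right)} - w{\left(659 \right)} = 258 - \left(-57 - \frac{659}{2}\right) = 258 - - \frac{773}{2} = 258 + \frac{773}{2} = \frac{1289}{2}$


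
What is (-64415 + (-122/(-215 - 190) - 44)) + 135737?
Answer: 28867712/405 ≈ 71278.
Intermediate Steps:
(-64415 + (-122/(-215 - 190) - 44)) + 135737 = (-64415 + (-122/(-405) - 44)) + 135737 = (-64415 + (-122*(-1/405) - 44)) + 135737 = (-64415 + (122/405 - 44)) + 135737 = (-64415 - 17698/405) + 135737 = -26105773/405 + 135737 = 28867712/405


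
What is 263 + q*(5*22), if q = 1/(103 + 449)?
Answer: 72643/276 ≈ 263.20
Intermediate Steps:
q = 1/552 ≈ 0.0018116
263 + q*(5*22) = 263 + (5*22)/552 = 263 + (1/552)*110 = 263 + 55/276 = 72643/276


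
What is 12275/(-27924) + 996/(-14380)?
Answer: -51081701/100386780 ≈ -0.50885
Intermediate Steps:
12275/(-27924) + 996/(-14380) = 12275*(-1/27924) + 996*(-1/14380) = -12275/27924 - 249/3595 = -51081701/100386780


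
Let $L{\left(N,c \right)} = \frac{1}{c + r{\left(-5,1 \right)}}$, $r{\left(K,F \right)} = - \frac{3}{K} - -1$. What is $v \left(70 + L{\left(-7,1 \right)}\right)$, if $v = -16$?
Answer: $- \frac{14640}{13} \approx -1126.2$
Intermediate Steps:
$r{\left(K,F \right)} = 1 - \frac{3}{K}$ ($r{\left(K,F \right)} = - \frac{3}{K} + 1 = 1 - \frac{3}{K}$)
$L{\left(N,c \right)} = \frac{1}{\frac{8}{5} + c}$ ($L{\left(N,c \right)} = \frac{1}{c + \frac{-3 - 5}{-5}} = \frac{1}{c - - \frac{8}{5}} = \frac{1}{c + \frac{8}{5}} = \frac{1}{\frac{8}{5} + c}$)
$v \left(70 + L{\left(-7,1 \right)}\right) = - 16 \left(70 + \frac{5}{8 + 5 \cdot 1}\right) = - 16 \left(70 + \frac{5}{8 + 5}\right) = - 16 \left(70 + \frac{5}{13}\right) = \left(-16\right) \frac{915}{13} = - \frac{14640}{13}$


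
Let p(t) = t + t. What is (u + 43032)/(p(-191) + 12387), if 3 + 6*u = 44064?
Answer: 14393/3430 ≈ 4.1962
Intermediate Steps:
u = 14687/2 (u = -1/2 + (1/6)*44064 = -1/2 + 7344 = 14687/2 ≈ 7343.5)
p(t) = 2*t
(u + 43032)/(p(-191) + 12387) = (14687/2 + 43032)/(2*(-191) + 12387) = 100751/(2*(-382 + 12387)) = (100751/2)/12005 = (100751/2)*(1/12005) = 14393/3430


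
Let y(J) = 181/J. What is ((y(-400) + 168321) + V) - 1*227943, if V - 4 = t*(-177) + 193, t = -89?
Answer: -17468981/400 ≈ -43672.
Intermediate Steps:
V = 15950 (V = 4 + (-89*(-177) + 193) = 4 + (15753 + 193) = 4 + 15946 = 15950)
((y(-400) + 168321) + V) - 1*227943 = ((181/(-400) + 168321) + 15950) - 1*227943 = ((181*(-1/400) + 168321) + 15950) - 227943 = ((-181/400 + 168321) + 15950) - 227943 = (67328219/400 + 15950) - 227943 = 73708219/400 - 227943 = -17468981/400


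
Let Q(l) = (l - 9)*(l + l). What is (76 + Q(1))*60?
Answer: 3600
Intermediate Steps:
Q(l) = 2*l*(-9 + l) (Q(l) = (-9 + l)*(2*l) = 2*l*(-9 + l))
(76 + Q(1))*60 = (76 + 2*1*(-9 + 1))*60 = (76 + 2*1*(-8))*60 = (76 - 16)*60 = 60*60 = 3600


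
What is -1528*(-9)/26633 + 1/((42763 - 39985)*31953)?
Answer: 1220702275001/2364089803722 ≈ 0.51635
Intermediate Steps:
-1528*(-9)/26633 + 1/((42763 - 39985)*31953) = 13752*(1/26633) + (1/31953)/2778 = 13752/26633 + (1/2778)*(1/31953) = 13752/26633 + 1/88765434 = 1220702275001/2364089803722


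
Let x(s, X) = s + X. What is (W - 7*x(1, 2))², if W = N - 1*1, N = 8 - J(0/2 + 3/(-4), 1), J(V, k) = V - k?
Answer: 2401/16 ≈ 150.06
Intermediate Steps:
N = 39/4 (N = 8 - ((0/2 + 3/(-4)) - 1*1) = 8 - ((0*(½) + 3*(-¼)) - 1) = 8 - ((0 - ¾) - 1) = 8 - (-¾ - 1) = 8 - 1*(-7/4) = 8 + 7/4 = 39/4 ≈ 9.7500)
W = 35/4 (W = 39/4 - 1*1 = 39/4 - 1 = 35/4 ≈ 8.7500)
x(s, X) = X + s
(W - 7*x(1, 2))² = (35/4 - 7*(2 + 1))² = (35/4 - 7*3)² = (35/4 - 21)² = (-49/4)² = 2401/16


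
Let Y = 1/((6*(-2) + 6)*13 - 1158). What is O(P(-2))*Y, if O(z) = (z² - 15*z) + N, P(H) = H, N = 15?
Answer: -49/1236 ≈ -0.039644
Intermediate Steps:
O(z) = 15 + z² - 15*z (O(z) = (z² - 15*z) + 15 = 15 + z² - 15*z)
Y = -1/1236 (Y = 1/((-12 + 6)*13 - 1158) = 1/(-6*13 - 1158) = 1/(-78 - 1158) = 1/(-1236) = -1/1236 ≈ -0.00080906)
O(P(-2))*Y = (15 + (-2)² - 15*(-2))*(-1/1236) = (15 + 4 + 30)*(-1/1236) = 49*(-1/1236) = -49/1236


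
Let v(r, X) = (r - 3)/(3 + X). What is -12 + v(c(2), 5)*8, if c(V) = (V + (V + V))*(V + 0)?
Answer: -3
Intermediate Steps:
c(V) = 3*V² (c(V) = (V + 2*V)*V = (3*V)*V = 3*V²)
v(r, X) = (-3 + r)/(3 + X)
-12 + v(c(2), 5)*8 = -12 + ((-3 + 3*2²)/(3 + 5))*8 = -12 + ((-3 + 3*4)/8)*8 = -12 + ((-3 + 12)/8)*8 = -12 + ((⅛)*9)*8 = -12 + (9/8)*8 = -12 + 9 = -3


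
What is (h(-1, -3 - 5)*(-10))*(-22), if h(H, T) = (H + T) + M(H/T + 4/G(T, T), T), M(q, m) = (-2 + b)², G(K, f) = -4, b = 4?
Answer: -1100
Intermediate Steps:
M(q, m) = 4 (M(q, m) = (-2 + 4)² = 2² = 4)
h(H, T) = 4 + H + T (h(H, T) = (H + T) + 4 = 4 + H + T)
(h(-1, -3 - 5)*(-10))*(-22) = ((4 - 1 + (-3 - 5))*(-10))*(-22) = ((4 - 1 - 8)*(-10))*(-22) = -5*(-10)*(-22) = 50*(-22) = -1100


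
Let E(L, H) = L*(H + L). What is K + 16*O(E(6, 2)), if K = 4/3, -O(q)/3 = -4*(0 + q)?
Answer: 27652/3 ≈ 9217.3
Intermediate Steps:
O(q) = 12*q (O(q) = -(-12)*(0 + q) = -(-12)*q = 12*q)
K = 4/3 (K = 4*(⅓) = 4/3 ≈ 1.3333)
K + 16*O(E(6, 2)) = 4/3 + 16*(12*(6*(2 + 6))) = 4/3 + 16*(12*(6*8)) = 4/3 + 16*(12*48) = 4/3 + 16*576 = 4/3 + 9216 = 27652/3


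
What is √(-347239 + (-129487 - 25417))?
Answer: I*√502143 ≈ 708.62*I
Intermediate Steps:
√(-347239 + (-129487 - 25417)) = √(-347239 - 154904) = √(-502143) = I*√502143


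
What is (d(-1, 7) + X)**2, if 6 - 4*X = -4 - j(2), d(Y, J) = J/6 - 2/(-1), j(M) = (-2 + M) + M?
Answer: 1369/36 ≈ 38.028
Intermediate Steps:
j(M) = -2 + 2*M
d(Y, J) = 2 + J/6 (d(Y, J) = J*(1/6) - 2*(-1) = J/6 + 2 = 2 + J/6)
X = 3 (X = 3/2 - (-4 - (-2 + 2*2))/4 = 3/2 - (-4 - (-2 + 4))/4 = 3/2 - (-4 - 1*2)/4 = 3/2 - (-4 - 2)/4 = 3/2 - 1/4*(-6) = 3/2 + 3/2 = 3)
(d(-1, 7) + X)**2 = ((2 + (1/6)*7) + 3)**2 = ((2 + 7/6) + 3)**2 = (19/6 + 3)**2 = (37/6)**2 = 1369/36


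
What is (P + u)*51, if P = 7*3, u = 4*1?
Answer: 1275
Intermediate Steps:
u = 4
P = 21
(P + u)*51 = (21 + 4)*51 = 25*51 = 1275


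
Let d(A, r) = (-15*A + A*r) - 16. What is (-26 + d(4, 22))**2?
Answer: 196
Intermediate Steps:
d(A, r) = -16 - 15*A + A*r
(-26 + d(4, 22))**2 = (-26 + (-16 - 15*4 + 4*22))**2 = (-26 + (-16 - 60 + 88))**2 = (-26 + 12)**2 = (-14)**2 = 196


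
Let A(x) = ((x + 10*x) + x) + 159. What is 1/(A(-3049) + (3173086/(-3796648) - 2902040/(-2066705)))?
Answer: -784655140484/28583756093525607 ≈ -2.7451e-5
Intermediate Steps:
A(x) = 159 + 12*x (A(x) = (11*x + x) + 159 = 12*x + 159 = 159 + 12*x)
1/(A(-3049) + (3173086/(-3796648) - 2902040/(-2066705))) = 1/((159 + 12*(-3049)) + (3173086/(-3796648) - 2902040/(-2066705))) = 1/((159 - 36588) + (3173086*(-1/3796648) - 2902040*(-1/2066705))) = 1/(-36429 + (-1586543/1898324 + 580408/413341)) = 1/(-36429 + 446019166029/784655140484) = 1/(-28583756093525607/784655140484) = -784655140484/28583756093525607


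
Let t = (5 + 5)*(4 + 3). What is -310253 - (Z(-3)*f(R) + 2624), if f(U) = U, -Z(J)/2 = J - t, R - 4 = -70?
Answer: -303241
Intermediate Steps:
R = -66 (R = 4 - 70 = -66)
t = 70 (t = 10*7 = 70)
Z(J) = 140 - 2*J (Z(J) = -2*(J - 1*70) = -2*(J - 70) = -2*(-70 + J) = 140 - 2*J)
-310253 - (Z(-3)*f(R) + 2624) = -310253 - ((140 - 2*(-3))*(-66) + 2624) = -310253 - ((140 + 6)*(-66) + 2624) = -310253 - (146*(-66) + 2624) = -310253 - (-9636 + 2624) = -310253 - 1*(-7012) = -310253 + 7012 = -303241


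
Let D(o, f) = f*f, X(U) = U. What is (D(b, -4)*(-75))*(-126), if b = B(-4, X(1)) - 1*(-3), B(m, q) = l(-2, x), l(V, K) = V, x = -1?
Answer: 151200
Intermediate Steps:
B(m, q) = -2
b = 1 (b = -2 - 1*(-3) = -2 + 3 = 1)
D(o, f) = f²
(D(b, -4)*(-75))*(-126) = ((-4)²*(-75))*(-126) = (16*(-75))*(-126) = -1200*(-126) = 151200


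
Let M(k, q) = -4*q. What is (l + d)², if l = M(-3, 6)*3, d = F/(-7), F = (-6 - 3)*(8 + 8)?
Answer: 129600/49 ≈ 2644.9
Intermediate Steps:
F = -144 (F = -9*16 = -144)
d = 144/7 (d = -144/(-7) = -144*(-⅐) = 144/7 ≈ 20.571)
l = -72 (l = -4*6*3 = -24*3 = -72)
(l + d)² = (-72 + 144/7)² = (-360/7)² = 129600/49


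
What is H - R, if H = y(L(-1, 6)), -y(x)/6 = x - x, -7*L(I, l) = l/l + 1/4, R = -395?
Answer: 395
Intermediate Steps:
L(I, l) = -5/28 (L(I, l) = -(l/l + 1/4)/7 = -(1 + 1*(¼))/7 = -(1 + ¼)/7 = -⅐*5/4 = -5/28)
y(x) = 0 (y(x) = -6*(x - x) = -6*0 = 0)
H = 0
H - R = 0 - 1*(-395) = 0 + 395 = 395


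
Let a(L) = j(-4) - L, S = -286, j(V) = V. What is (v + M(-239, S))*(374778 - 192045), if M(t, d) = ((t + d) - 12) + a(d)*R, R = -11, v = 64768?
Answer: 11170285557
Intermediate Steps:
a(L) = -4 - L
M(t, d) = 32 + t + 12*d (M(t, d) = ((t + d) - 12) + (-4 - d)*(-11) = ((d + t) - 12) + (44 + 11*d) = (-12 + d + t) + (44 + 11*d) = 32 + t + 12*d)
(v + M(-239, S))*(374778 - 192045) = (64768 + (32 - 239 + 12*(-286)))*(374778 - 192045) = (64768 + (32 - 239 - 3432))*182733 = (64768 - 3639)*182733 = 61129*182733 = 11170285557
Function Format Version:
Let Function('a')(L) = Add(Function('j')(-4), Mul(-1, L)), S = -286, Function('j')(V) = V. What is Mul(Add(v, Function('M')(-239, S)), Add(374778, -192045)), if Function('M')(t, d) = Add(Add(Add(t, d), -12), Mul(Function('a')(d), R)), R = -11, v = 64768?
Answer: 11170285557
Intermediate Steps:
Function('a')(L) = Add(-4, Mul(-1, L))
Function('M')(t, d) = Add(32, t, Mul(12, d)) (Function('M')(t, d) = Add(Add(Add(t, d), -12), Mul(Add(-4, Mul(-1, d)), -11)) = Add(Add(Add(d, t), -12), Add(44, Mul(11, d))) = Add(Add(-12, d, t), Add(44, Mul(11, d))) = Add(32, t, Mul(12, d)))
Mul(Add(v, Function('M')(-239, S)), Add(374778, -192045)) = Mul(Add(64768, Add(32, -239, Mul(12, -286))), Add(374778, -192045)) = Mul(Add(64768, Add(32, -239, -3432)), 182733) = Mul(Add(64768, -3639), 182733) = Mul(61129, 182733) = 11170285557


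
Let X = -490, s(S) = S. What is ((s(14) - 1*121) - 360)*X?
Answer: 228830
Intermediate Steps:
((s(14) - 1*121) - 360)*X = ((14 - 1*121) - 360)*(-490) = ((14 - 121) - 360)*(-490) = (-107 - 360)*(-490) = -467*(-490) = 228830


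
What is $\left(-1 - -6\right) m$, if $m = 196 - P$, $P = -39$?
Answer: $1175$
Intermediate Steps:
$m = 235$ ($m = 196 - -39 = 196 + 39 = 235$)
$\left(-1 - -6\right) m = \left(-1 - -6\right) 235 = \left(-1 + 6\right) 235 = 5 \cdot 235 = 1175$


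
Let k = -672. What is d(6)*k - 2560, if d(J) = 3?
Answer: -4576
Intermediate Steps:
d(6)*k - 2560 = 3*(-672) - 2560 = -2016 - 2560 = -4576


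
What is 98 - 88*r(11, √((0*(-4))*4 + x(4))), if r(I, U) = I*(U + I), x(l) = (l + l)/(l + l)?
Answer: -11518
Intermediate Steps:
x(l) = 1 (x(l) = (2*l)/((2*l)) = (2*l)*(1/(2*l)) = 1)
r(I, U) = I*(I + U)
98 - 88*r(11, √((0*(-4))*4 + x(4))) = 98 - 968*(11 + √((0*(-4))*4 + 1)) = 98 - 968*(11 + √(0*4 + 1)) = 98 - 968*(11 + √(0 + 1)) = 98 - 968*(11 + √1) = 98 - 968*(11 + 1) = 98 - 968*12 = 98 - 88*132 = 98 - 11616 = -11518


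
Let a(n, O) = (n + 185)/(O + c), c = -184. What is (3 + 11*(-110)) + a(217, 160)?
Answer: -4895/4 ≈ -1223.8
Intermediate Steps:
a(n, O) = (185 + n)/(-184 + O) (a(n, O) = (n + 185)/(O - 184) = (185 + n)/(-184 + O))
(3 + 11*(-110)) + a(217, 160) = (3 + 11*(-110)) + (185 + 217)/(-184 + 160) = (3 - 1210) + 402/(-24) = -1207 - 1/24*402 = -1207 - 67/4 = -4895/4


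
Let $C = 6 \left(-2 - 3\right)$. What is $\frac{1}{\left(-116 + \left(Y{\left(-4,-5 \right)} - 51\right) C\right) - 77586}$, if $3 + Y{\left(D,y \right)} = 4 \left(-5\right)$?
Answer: $- \frac{1}{75482} \approx -1.3248 \cdot 10^{-5}$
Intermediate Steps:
$C = -30$ ($C = 6 \left(-5\right) = -30$)
$Y{\left(D,y \right)} = -23$ ($Y{\left(D,y \right)} = -3 + 4 \left(-5\right) = -3 - 20 = -23$)
$\frac{1}{\left(-116 + \left(Y{\left(-4,-5 \right)} - 51\right) C\right) - 77586} = \frac{1}{\left(-116 + \left(-23 - 51\right) \left(-30\right)\right) - 77586} = \frac{1}{\left(-116 - -2220\right) - 77586} = \frac{1}{\left(-116 + 2220\right) - 77586} = \frac{1}{2104 - 77586} = \frac{1}{-75482} = - \frac{1}{75482}$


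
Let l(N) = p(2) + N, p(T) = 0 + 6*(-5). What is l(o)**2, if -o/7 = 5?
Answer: 4225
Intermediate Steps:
p(T) = -30 (p(T) = 0 - 30 = -30)
o = -35 (o = -7*5 = -35)
l(N) = -30 + N
l(o)**2 = (-30 - 35)**2 = (-65)**2 = 4225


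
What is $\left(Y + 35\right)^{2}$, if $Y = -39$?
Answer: $16$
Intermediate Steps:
$\left(Y + 35\right)^{2} = \left(-39 + 35\right)^{2} = \left(-4\right)^{2} = 16$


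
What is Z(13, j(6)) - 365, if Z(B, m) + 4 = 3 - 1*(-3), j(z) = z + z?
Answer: -363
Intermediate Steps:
j(z) = 2*z
Z(B, m) = 2 (Z(B, m) = -4 + (3 - 1*(-3)) = -4 + (3 + 3) = -4 + 6 = 2)
Z(13, j(6)) - 365 = 2 - 365 = -363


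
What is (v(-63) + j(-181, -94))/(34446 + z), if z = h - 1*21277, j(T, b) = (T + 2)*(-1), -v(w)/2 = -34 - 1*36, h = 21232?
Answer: 319/34401 ≈ 0.0092730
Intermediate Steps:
v(w) = 140 (v(w) = -2*(-34 - 1*36) = -2*(-34 - 36) = -2*(-70) = 140)
j(T, b) = -2 - T (j(T, b) = (2 + T)*(-1) = -2 - T)
z = -45 (z = 21232 - 1*21277 = 21232 - 21277 = -45)
(v(-63) + j(-181, -94))/(34446 + z) = (140 + (-2 - 1*(-181)))/(34446 - 45) = (140 + (-2 + 181))/34401 = (140 + 179)*(1/34401) = 319*(1/34401) = 319/34401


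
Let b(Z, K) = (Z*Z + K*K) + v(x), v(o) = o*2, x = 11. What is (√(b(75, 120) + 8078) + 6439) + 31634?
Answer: 38073 + 75*√5 ≈ 38241.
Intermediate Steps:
v(o) = 2*o
b(Z, K) = 22 + K² + Z² (b(Z, K) = (Z*Z + K*K) + 2*11 = (Z² + K²) + 22 = (K² + Z²) + 22 = 22 + K² + Z²)
(√(b(75, 120) + 8078) + 6439) + 31634 = (√((22 + 120² + 75²) + 8078) + 6439) + 31634 = (√((22 + 14400 + 5625) + 8078) + 6439) + 31634 = (√(20047 + 8078) + 6439) + 31634 = (√28125 + 6439) + 31634 = (75*√5 + 6439) + 31634 = (6439 + 75*√5) + 31634 = 38073 + 75*√5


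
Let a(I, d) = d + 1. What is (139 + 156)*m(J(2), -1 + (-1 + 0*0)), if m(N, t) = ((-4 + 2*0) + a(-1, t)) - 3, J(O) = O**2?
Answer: -2360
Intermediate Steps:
a(I, d) = 1 + d
m(N, t) = -6 + t (m(N, t) = ((-4 + 2*0) + (1 + t)) - 3 = ((-4 + 0) + (1 + t)) - 3 = (-4 + (1 + t)) - 3 = (-3 + t) - 3 = -6 + t)
(139 + 156)*m(J(2), -1 + (-1 + 0*0)) = (139 + 156)*(-6 + (-1 + (-1 + 0*0))) = 295*(-6 + (-1 + (-1 + 0))) = 295*(-6 + (-1 - 1)) = 295*(-6 - 2) = 295*(-8) = -2360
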